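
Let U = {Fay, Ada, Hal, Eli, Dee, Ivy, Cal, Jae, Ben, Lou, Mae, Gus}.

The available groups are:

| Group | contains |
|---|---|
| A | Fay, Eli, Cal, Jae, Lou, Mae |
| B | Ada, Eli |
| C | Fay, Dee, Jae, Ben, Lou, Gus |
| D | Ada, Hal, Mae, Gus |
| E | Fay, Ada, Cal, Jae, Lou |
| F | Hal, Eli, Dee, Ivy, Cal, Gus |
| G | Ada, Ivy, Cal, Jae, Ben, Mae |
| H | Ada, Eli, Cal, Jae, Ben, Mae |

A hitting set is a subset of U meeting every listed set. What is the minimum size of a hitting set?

Take T = {Fay, Ada, Eli}. Each listed group contains at least one of these, so T is a hitting set of size 3.
No choice of 2 elements meets every group, so 3 is the minimum.

3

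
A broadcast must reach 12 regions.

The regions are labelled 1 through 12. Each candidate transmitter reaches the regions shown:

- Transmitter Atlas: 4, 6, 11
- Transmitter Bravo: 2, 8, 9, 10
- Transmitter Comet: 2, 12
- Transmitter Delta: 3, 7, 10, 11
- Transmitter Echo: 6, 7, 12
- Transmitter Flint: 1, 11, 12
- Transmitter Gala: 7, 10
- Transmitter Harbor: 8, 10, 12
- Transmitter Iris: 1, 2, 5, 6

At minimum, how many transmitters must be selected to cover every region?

Take {Atlas, Bravo, Comet, Delta, Iris}. Their union is {1, 2, 3, 4, 5, 6, 7, 8, 9, 10, 11, 12}, which is all 12 regions.
No 4 of the 9 transmitters cover everything (all 126 combinations miss at least one region), so 5 is optimal.

5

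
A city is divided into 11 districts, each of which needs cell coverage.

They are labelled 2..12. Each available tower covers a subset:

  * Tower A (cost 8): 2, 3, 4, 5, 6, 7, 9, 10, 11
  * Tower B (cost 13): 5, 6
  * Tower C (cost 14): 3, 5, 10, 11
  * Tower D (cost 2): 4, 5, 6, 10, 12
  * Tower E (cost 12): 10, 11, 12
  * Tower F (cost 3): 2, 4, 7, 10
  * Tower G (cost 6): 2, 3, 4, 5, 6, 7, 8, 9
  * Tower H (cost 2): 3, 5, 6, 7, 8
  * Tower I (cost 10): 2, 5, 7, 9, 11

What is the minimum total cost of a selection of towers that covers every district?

12

A, D, H together cover every district (A ∪ D ∪ H = {2, 3, 4, 5, 6, 7, 8, 9, 10, 11, 12}); total cost 8 + 2 + 2 = 12.
No covering selection has total cost below 12.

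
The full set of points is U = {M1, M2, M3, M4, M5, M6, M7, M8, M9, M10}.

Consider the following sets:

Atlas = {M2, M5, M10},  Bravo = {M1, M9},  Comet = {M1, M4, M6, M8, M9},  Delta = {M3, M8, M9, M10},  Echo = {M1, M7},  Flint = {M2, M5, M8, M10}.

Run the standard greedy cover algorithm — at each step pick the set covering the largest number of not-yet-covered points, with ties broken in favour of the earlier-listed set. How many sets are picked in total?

4

Greedy: pick Comet (covers 5 new) → pick Atlas (covers 3 new) → pick Delta (covers 1 new) → pick Echo (covers 1 new). Total picks: 4.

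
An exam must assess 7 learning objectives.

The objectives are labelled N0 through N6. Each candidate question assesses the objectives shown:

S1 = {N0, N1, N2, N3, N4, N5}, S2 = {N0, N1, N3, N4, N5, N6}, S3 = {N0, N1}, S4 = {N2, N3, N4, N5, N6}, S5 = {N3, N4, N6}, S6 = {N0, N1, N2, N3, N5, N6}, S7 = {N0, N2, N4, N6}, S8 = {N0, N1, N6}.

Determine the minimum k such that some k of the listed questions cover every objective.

2

Take {S1, S2}. Their union is {N0, N1, N2, N3, N4, N5, N6}, which is all 7 objectives.
No single question has all 7 objectives (the largest, S1, has 6), so 2 is optimal.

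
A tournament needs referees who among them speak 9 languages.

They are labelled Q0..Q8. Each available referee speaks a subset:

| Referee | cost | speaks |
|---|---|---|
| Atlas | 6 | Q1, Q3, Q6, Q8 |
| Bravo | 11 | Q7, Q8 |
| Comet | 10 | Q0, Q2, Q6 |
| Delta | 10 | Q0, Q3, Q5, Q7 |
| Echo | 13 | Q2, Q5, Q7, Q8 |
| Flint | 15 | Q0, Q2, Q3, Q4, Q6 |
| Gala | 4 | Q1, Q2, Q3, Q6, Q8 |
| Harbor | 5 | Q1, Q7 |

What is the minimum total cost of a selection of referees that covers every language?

29

Delta, Flint, Gala together cover every language (Delta ∪ Flint ∪ Gala = {Q0, Q1, Q2, Q3, Q4, Q5, Q6, Q7, Q8}); total cost 10 + 15 + 4 = 29.
No covering selection has total cost below 29.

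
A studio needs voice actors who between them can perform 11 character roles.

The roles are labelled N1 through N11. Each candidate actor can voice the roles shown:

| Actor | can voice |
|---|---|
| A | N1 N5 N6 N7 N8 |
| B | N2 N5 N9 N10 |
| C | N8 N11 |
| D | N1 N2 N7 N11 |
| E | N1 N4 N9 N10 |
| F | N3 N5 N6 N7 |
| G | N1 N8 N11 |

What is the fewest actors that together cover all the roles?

4

A and D and E and F together: A ∪ D ∪ E ∪ F = {N1, N2, N3, N4, N5, N6, N7, N8, N9, N10, N11} — every role is covered.
No 3 of the 7 actors cover everything (all 35 combinations miss at least one role), so 4 is optimal.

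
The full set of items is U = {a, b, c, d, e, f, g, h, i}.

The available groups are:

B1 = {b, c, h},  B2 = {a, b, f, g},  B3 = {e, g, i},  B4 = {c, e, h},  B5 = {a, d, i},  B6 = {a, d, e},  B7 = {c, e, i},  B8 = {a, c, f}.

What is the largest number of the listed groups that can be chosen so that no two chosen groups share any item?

2

B2, B4 are pairwise disjoint (B2={a,b,f,g}; B4={c,e,h}).
Every remaining group overlaps one of these, and no 3 of the listed groups are pairwise disjoint, so 2 is the maximum.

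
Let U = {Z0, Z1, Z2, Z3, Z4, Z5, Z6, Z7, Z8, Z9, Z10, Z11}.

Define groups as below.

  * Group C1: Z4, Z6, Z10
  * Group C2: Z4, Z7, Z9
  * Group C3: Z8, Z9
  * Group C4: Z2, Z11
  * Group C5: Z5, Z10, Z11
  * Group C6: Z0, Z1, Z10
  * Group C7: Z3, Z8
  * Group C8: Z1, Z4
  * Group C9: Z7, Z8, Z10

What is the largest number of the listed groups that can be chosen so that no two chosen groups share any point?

4

C2, C4, C6, C7 are pairwise disjoint (C2={Z4,Z7,Z9}; C4={Z2,Z11}; C6={Z0,Z1,Z10}; C7={Z3,Z8}).
Every remaining group overlaps one of these, and no 5 of the listed groups are pairwise disjoint, so 4 is the maximum.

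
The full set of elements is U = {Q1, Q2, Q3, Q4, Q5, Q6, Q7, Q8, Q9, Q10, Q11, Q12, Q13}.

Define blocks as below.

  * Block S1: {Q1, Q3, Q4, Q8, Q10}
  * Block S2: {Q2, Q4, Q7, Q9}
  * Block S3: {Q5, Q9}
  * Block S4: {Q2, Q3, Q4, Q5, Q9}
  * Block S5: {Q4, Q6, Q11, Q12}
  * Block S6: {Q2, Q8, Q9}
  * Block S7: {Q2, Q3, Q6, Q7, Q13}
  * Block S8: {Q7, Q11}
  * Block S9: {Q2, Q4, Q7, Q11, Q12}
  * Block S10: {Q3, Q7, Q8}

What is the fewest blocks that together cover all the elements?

4

S1, S3, S5, and S7 cover everything between them: the union {Q1, Q2, Q3, Q4, Q5, Q6, Q7, Q8, Q9, Q10, Q11, Q12, Q13} is all of U.
No 3 of the 10 blocks cover everything (all 120 combinations miss at least one element), so 4 is optimal.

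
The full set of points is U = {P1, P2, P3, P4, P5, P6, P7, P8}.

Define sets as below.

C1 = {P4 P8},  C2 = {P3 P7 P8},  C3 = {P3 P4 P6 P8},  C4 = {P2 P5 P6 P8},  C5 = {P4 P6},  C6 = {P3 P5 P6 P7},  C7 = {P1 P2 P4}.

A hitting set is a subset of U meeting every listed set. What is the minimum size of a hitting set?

The 3 points {P4, P5, P7} hit every set.
No choice of 2 points meets every set, so 3 is the minimum.

3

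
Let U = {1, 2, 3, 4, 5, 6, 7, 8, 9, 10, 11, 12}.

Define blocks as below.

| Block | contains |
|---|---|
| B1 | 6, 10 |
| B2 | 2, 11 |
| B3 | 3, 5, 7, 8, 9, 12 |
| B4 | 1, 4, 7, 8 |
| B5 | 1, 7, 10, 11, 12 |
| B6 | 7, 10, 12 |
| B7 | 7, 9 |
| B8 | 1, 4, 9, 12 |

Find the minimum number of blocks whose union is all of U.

4

Take {B1, B2, B3, B8}. Their union is {1, 2, 3, 4, 5, 6, 7, 8, 9, 10, 11, 12}, which is all 12 elements.
No 3 of the 8 blocks cover everything (all 56 combinations miss at least one element), so 4 is optimal.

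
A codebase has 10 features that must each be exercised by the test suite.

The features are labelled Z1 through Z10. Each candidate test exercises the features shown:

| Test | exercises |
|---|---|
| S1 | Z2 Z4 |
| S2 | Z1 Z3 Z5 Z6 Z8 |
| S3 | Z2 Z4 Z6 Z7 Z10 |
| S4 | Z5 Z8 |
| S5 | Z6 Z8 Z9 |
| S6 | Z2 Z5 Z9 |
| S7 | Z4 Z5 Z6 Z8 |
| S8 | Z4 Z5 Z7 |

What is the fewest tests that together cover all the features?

S2 and S3 and S6 together: S2 ∪ S3 ∪ S6 = {Z1, Z2, Z3, Z4, Z5, Z6, Z7, Z8, Z9, Z10} — every feature is covered.
Only S2 contains Z1, so S2 is forced; the remaining 5 features need at least 2 more tests (each remaining test adds at most 4) — so at least 3 tests are needed, and 3 is optimal.

3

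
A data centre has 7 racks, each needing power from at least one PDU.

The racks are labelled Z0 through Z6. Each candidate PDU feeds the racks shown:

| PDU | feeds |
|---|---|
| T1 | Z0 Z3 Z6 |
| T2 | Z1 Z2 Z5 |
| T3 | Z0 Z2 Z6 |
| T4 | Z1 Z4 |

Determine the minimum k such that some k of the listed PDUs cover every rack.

T1 and T2 and T4 together: T1 ∪ T2 ∪ T4 = {Z0, Z1, Z2, Z3, Z4, Z5, Z6} — every rack is covered.
Each PDU has at most 3 racks, and 2·3 = 6 < 7 — so at least 3 PDUs are needed, and 3 is optimal.

3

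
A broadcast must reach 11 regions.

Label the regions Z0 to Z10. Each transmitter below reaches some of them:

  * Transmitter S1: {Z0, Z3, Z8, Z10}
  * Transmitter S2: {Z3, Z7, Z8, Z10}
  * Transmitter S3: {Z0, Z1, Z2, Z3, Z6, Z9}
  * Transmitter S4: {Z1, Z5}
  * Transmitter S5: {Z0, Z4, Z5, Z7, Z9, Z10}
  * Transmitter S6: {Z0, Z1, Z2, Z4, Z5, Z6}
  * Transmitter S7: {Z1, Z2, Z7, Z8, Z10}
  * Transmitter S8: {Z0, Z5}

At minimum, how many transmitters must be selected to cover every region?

S1 and S5 and S6 together: S1 ∪ S5 ∪ S6 = {Z0, Z1, Z2, Z3, Z4, Z5, Z6, Z7, Z8, Z9, Z10} — every region is covered.
No 2 of the 8 transmitters cover everything (all 28 combinations miss at least one region), so 3 is optimal.

3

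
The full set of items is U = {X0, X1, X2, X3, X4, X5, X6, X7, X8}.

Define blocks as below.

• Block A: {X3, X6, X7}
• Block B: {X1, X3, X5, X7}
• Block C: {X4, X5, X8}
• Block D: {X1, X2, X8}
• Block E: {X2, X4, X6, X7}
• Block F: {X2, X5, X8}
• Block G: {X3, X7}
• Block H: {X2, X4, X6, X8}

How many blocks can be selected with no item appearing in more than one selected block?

F, G are pairwise disjoint (F={X2,X5,X8}; G={X3,X7}).
Every remaining block overlaps one of these, and no 3 of the listed blocks are pairwise disjoint, so 2 is the maximum.

2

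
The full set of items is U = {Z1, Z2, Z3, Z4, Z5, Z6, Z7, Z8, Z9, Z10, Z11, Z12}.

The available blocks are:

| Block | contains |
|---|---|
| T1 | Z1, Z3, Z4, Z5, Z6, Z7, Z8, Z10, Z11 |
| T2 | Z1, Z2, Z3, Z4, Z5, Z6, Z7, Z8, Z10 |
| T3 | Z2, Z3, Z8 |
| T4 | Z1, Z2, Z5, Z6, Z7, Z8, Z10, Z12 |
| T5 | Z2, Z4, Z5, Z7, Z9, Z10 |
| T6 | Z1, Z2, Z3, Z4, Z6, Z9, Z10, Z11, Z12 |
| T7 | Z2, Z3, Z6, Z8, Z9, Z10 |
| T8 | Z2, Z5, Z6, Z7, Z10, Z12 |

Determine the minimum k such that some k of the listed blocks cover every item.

Take {T1, T6}. Their union is {Z1, Z2, Z3, Z4, Z5, Z6, Z7, Z8, Z9, Z10, Z11, Z12}, which is all 12 items.
No single block has all 12 items (the largest, T1, has 9), so 2 is optimal.

2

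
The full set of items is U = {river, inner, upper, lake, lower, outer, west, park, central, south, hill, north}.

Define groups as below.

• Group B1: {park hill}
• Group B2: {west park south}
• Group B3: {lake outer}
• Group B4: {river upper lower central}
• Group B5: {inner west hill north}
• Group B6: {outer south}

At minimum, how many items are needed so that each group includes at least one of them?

4

Take H = {upper, outer, west, park}. Each listed group contains at least one of these, so H is a hitting set of size 4.
No choice of 3 items meets every group, so 4 is the minimum.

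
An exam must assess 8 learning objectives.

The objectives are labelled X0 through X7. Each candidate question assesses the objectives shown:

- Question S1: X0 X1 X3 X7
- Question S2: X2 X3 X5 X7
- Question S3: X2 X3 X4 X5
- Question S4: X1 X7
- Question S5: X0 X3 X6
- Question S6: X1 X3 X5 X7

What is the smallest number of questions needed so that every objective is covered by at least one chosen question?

Take {S1, S3, S5}. Their union is {X0, X1, X2, X3, X4, X5, X6, X7}, which is all 8 objectives.
Only S3 contains X4, so S3 is forced; the remaining 4 objectives need at least 2 more questions (each remaining question adds at most 3) — so at least 3 questions are needed, and 3 is optimal.

3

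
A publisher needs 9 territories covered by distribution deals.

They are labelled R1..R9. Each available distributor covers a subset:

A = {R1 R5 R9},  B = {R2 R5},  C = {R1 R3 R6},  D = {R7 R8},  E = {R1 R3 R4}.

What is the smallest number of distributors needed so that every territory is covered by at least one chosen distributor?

Take {A, B, C, D, E}. Their union is {R1, R2, R3, R4, R5, R6, R7, R8, R9}, which is all 9 territories.
No 4 of the 5 distributors cover everything (all 5 combinations miss at least one territory), so 5 is optimal.

5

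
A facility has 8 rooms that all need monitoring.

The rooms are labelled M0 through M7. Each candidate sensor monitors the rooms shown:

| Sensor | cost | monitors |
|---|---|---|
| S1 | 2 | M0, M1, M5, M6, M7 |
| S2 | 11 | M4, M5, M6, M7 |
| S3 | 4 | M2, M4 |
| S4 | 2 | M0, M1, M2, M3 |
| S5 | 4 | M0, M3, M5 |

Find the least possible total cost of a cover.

8

S1, S3, S4 together cover every room (S1 ∪ S3 ∪ S4 = {M0, M1, M2, M3, M4, M5, M6, M7}); total cost 2 + 4 + 2 = 8.
No covering selection has total cost below 8.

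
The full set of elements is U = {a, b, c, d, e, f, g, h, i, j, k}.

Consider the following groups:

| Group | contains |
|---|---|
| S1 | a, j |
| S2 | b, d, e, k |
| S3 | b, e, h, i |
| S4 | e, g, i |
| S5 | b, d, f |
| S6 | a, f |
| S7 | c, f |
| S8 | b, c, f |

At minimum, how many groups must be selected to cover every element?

5

S1, S2, S3, S4, and S8 cover everything between them: the union {a, b, c, d, e, f, g, h, i, j, k} is all of U.
Only S3 contains h, so S3 is forced; the remaining 7 elements need at least 4 more groups (each remaining group adds at most 2) — so at least 5 groups are needed, and 5 is optimal.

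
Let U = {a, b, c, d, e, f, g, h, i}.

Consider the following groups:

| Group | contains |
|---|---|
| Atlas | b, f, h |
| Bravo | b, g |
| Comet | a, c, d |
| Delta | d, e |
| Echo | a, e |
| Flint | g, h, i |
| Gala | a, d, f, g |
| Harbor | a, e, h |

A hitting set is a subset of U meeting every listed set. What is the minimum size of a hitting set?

4

Take T = {a, b, d, h}. Each listed group contains at least one of these, so T is a hitting set of size 4.
No choice of 3 items meets every group, so 4 is the minimum.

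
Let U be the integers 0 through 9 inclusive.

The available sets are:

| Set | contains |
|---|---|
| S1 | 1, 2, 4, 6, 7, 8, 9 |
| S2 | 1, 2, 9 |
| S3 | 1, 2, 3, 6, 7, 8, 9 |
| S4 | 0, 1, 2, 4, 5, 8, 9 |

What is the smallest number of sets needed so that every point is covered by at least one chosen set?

2

S3 and S4 cover everything between them: the union {0, 1, 2, 3, 4, 5, 6, 7, 8, 9} is all of U.
No single set has all 10 points (the largest, S1, has 7), so 2 is optimal.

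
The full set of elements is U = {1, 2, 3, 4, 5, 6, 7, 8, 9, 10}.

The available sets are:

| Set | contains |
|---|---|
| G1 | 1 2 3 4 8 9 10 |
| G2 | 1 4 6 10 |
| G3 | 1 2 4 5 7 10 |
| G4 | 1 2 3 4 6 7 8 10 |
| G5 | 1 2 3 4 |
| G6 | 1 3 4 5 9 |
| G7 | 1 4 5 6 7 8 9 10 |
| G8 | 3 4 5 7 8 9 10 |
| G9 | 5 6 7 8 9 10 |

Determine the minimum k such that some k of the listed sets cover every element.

2

G4 and G8 cover everything between them: the union {1, 2, 3, 4, 5, 6, 7, 8, 9, 10} is all of U.
No single set has all 10 elements (the largest, G4, has 8), so 2 is optimal.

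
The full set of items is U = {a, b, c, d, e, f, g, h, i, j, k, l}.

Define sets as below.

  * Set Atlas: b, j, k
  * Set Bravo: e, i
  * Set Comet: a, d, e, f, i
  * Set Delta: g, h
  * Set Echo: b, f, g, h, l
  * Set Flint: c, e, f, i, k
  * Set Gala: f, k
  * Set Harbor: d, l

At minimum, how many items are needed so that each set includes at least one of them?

4

The 4 items {e, g, k, l} hit every set.
The sets Bravo, Delta, Gala, Harbor are pairwise disjoint, so any hitting set needs a separate item for each — at least 4. Hence 4 is optimal.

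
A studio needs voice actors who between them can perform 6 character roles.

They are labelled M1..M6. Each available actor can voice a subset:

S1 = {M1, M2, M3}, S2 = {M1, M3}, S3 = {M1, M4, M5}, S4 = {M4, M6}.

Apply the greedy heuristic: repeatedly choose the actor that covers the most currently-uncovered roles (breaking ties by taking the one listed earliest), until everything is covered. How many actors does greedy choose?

Greedy: pick S1 (covers 3 new) → pick S3 (covers 2 new) → pick S4 (covers 1 new). Total picks: 3.

3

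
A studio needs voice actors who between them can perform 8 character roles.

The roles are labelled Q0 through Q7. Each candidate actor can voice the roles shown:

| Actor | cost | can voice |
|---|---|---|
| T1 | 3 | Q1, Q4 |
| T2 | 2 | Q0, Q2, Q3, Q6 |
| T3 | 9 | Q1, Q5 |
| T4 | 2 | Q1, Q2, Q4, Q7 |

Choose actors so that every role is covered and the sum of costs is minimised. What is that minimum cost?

13

T2, T3, T4 together cover every role (T2 ∪ T3 ∪ T4 = {Q0, Q1, Q2, Q3, Q4, Q5, Q6, Q7}); total cost 2 + 9 + 2 = 13.
No covering selection has total cost below 13.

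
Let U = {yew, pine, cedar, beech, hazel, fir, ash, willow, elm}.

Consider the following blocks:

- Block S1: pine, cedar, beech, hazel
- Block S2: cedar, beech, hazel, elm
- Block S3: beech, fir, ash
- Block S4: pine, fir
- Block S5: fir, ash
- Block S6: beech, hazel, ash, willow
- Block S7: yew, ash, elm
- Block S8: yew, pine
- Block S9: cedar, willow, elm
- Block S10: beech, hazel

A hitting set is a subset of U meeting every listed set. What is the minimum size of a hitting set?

The 4 points {pine, beech, fir, elm} hit every block.
The blocks S5, S8, S9, S10 are pairwise disjoint, so any hitting set needs a separate point for each — at least 4. Hence 4 is optimal.

4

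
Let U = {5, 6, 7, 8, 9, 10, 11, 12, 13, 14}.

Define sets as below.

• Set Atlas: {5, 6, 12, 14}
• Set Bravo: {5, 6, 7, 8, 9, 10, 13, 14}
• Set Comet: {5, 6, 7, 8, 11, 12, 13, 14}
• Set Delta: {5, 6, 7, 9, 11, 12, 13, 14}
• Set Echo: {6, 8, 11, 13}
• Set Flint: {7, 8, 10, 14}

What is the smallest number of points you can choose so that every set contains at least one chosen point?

H = {6, 14} meets every set (each contains at least one member of H), and |H| = 2.
No single point lies in every set, so at least 2 are needed and 2 is optimal.

2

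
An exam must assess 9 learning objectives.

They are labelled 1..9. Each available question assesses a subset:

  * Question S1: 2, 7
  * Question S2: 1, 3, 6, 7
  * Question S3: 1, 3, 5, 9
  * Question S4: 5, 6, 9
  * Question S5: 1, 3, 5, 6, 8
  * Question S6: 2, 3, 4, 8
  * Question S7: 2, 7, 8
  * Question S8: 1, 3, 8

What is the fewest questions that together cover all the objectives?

3

Take {S2, S3, S6}. Their union is {1, 2, 3, 4, 5, 6, 7, 8, 9}, which is all 9 objectives.
Only S6 contains 4, so S6 is forced; the remaining 5 objectives need at least 2 more questions (each remaining question adds at most 3) — so at least 3 questions are needed, and 3 is optimal.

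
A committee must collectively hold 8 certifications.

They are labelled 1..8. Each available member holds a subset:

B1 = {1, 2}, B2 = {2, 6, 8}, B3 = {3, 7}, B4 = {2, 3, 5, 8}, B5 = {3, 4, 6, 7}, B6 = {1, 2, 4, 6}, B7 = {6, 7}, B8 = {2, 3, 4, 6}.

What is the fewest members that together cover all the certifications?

Take {B1, B4, B5}. Their union is {1, 2, 3, 4, 5, 6, 7, 8}, which is all 8 certifications.
Only B4 contains 5, so B4 is forced; the remaining 4 certifications need at least 2 more members (each remaining member adds at most 3) — so at least 3 members are needed, and 3 is optimal.

3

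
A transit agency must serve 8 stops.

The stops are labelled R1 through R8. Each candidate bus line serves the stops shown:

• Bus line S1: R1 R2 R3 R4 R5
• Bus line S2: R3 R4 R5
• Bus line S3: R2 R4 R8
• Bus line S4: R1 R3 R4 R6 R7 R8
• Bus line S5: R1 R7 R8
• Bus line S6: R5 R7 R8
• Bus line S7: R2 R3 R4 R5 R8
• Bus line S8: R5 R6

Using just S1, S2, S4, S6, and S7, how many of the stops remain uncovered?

0

Union of S1, S2, S4, S6, S7 = {R1, R2, R3, R4, R5, R6, R7, R8} — that's every stop, so 0 are uncovered.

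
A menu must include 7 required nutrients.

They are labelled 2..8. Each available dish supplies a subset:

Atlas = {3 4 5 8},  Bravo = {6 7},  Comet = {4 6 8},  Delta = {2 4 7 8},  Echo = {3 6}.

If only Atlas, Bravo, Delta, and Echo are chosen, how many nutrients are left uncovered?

0

Union of Atlas, Bravo, Delta, Echo = {2, 3, 4, 5, 6, 7, 8} — that's every nutrient, so 0 are uncovered.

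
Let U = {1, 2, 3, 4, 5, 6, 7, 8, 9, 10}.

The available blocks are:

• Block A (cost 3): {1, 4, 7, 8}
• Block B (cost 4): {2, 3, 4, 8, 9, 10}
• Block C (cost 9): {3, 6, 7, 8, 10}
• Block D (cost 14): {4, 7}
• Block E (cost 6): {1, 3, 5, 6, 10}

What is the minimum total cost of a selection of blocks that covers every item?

A, B, E together cover every item (A ∪ B ∪ E = {1, 2, 3, 4, 5, 6, 7, 8, 9, 10}); total cost 3 + 4 + 6 = 13.
No covering selection has total cost below 13.

13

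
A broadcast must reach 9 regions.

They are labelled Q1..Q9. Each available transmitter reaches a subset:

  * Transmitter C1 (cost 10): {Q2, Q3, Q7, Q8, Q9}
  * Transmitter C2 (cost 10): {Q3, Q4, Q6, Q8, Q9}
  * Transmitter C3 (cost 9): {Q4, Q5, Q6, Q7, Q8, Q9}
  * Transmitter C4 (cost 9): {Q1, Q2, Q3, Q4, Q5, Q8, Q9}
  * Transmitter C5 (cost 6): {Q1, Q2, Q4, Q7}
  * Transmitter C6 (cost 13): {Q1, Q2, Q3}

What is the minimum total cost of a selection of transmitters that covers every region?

18

C3, C4 together cover every region (C3 ∪ C4 = {Q1, Q2, Q3, Q4, Q5, Q6, Q7, Q8, Q9}); total cost 9 + 9 = 18.
No covering selection has total cost below 18.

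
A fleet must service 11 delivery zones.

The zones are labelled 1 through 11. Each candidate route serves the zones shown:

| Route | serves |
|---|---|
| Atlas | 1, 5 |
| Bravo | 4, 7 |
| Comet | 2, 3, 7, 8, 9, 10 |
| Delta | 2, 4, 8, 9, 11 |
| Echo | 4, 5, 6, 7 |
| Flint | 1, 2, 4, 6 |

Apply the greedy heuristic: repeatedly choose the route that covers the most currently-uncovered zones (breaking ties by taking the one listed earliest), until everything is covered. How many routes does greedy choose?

Greedy: pick Comet (covers 6 new) → pick Echo (covers 3 new) → pick Atlas (covers 1 new) → pick Delta (covers 1 new). Total picks: 4.

4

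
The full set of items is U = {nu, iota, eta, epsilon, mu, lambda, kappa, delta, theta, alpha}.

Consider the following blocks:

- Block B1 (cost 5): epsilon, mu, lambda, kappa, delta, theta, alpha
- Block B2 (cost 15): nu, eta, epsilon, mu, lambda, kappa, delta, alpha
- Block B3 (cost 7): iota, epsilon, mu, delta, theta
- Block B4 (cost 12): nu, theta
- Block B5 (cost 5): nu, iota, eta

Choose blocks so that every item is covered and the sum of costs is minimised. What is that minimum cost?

10

B1, B5 together cover every item (B1 ∪ B5 = {nu, iota, eta, epsilon, mu, lambda, kappa, delta, theta, alpha}); total cost 5 + 5 = 10.
No covering selection has total cost below 10.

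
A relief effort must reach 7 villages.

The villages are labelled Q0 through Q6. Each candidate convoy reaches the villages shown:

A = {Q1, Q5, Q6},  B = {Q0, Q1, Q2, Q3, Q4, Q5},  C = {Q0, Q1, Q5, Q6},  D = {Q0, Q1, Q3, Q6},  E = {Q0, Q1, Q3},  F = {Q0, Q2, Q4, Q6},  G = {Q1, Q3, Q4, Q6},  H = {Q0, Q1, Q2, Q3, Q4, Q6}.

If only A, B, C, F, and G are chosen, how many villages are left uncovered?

0

Union of A, B, C, F, G = {Q0, Q1, Q2, Q3, Q4, Q5, Q6} — that's every village, so 0 are uncovered.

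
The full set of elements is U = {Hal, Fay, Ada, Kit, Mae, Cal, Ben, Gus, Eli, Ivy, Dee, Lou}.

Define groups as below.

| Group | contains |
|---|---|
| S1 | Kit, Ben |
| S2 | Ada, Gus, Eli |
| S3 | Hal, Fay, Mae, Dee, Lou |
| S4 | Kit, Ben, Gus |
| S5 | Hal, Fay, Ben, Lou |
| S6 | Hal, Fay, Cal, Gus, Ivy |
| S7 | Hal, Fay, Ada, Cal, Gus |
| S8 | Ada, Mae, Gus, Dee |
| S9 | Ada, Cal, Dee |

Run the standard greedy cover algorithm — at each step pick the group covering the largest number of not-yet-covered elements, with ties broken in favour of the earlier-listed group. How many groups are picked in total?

Greedy: pick S3 (covers 5 new) → pick S2 (covers 3 new) → pick S1 (covers 2 new) → pick S6 (covers 2 new). Total picks: 4.

4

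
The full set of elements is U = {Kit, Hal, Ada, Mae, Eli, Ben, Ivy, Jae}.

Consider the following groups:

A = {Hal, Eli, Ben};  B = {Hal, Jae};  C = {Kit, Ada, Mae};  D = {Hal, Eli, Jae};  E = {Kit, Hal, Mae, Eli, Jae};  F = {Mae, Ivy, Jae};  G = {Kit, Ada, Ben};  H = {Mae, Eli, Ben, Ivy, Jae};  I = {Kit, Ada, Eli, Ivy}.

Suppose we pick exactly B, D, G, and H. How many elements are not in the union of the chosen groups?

0

Union of B, D, G, H = {Kit, Hal, Ada, Mae, Eli, Ben, Ivy, Jae} — that's every element, so 0 are uncovered.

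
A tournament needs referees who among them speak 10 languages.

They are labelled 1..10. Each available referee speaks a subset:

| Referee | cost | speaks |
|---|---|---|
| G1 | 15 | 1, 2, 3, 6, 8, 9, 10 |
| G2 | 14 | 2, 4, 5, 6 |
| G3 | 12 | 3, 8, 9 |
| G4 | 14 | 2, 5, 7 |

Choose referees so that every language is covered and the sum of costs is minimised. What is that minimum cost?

43

G1, G2, G4 together cover every language (G1 ∪ G2 ∪ G4 = {1, 2, 3, 4, 5, 6, 7, 8, 9, 10}); total cost 15 + 14 + 14 = 43.
No covering selection has total cost below 43.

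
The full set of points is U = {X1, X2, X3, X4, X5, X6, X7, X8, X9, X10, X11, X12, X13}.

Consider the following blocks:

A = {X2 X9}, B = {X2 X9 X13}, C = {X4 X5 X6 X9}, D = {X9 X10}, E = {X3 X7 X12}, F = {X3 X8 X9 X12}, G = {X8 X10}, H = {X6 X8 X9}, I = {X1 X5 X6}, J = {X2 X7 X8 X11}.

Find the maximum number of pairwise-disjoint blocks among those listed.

A, E, G, I are pairwise disjoint (A={X2,X9}; E={X3,X7,X12}; G={X8,X10}; I={X1,X5,X6}).
Every remaining block overlaps one of these, and no 5 of the listed blocks are pairwise disjoint, so 4 is the maximum.

4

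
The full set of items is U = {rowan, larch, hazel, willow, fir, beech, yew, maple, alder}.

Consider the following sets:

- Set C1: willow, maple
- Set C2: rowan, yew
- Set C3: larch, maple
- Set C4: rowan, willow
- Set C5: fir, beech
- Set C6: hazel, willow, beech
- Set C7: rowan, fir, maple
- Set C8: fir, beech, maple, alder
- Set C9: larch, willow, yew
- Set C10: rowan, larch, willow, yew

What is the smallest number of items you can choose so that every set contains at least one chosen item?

Take H = {rowan, willow, beech, maple}. Each listed set contains at least one of these, so H is a hitting set of size 4.
No choice of 3 items meets every set, so 4 is the minimum.

4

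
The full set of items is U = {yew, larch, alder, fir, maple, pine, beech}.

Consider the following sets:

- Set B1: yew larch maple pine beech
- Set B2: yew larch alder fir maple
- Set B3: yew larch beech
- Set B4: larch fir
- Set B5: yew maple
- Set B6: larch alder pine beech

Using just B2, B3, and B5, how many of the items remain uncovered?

Union of B2, B3, B5 = {yew, larch, alder, fir, maple, beech}.
Not covered: pine — 1 item.

1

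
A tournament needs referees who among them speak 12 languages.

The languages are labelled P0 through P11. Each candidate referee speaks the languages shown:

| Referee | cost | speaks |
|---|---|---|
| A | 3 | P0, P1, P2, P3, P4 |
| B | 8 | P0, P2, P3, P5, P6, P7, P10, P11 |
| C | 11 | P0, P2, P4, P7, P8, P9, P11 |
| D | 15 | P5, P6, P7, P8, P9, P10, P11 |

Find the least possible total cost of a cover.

A, D together cover every language (A ∪ D = {P0, P1, P2, P3, P4, P5, P6, P7, P8, P9, P10, P11}); total cost 3 + 15 = 18.
The greedy pick A, B, C costs 22; no covering selection beats 18.

18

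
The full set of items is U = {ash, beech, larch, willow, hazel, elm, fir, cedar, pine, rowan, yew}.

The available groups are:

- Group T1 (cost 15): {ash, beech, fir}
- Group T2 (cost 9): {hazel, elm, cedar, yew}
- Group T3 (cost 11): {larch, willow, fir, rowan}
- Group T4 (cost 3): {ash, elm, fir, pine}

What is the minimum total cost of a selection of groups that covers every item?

38

T1, T2, T3, T4 together cover every item (T1 ∪ T2 ∪ T3 ∪ T4 = {ash, beech, larch, willow, hazel, elm, fir, cedar, pine, rowan, yew}); total cost 15 + 9 + 11 + 3 = 38.
No covering selection has total cost below 38.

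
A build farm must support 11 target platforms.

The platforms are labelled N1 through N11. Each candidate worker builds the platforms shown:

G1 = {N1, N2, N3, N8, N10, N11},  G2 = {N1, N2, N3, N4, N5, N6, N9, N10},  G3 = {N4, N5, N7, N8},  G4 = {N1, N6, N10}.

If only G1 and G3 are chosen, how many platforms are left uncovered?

2

Union of G1, G3 = {N1, N2, N3, N4, N5, N7, N8, N10, N11}.
Not covered: N6, N9 — 2 platforms.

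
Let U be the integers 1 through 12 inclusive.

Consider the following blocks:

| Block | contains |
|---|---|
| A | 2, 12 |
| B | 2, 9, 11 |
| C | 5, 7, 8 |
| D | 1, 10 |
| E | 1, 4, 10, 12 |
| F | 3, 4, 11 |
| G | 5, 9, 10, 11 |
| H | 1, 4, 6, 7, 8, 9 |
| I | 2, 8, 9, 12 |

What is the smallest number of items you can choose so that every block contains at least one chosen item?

Take T = {1, 5, 11, 12}. Each listed block contains at least one of these, so T is a hitting set of size 4.
The blocks A, C, D, F are pairwise disjoint, so any hitting set needs a separate item for each — at least 4. Hence 4 is optimal.

4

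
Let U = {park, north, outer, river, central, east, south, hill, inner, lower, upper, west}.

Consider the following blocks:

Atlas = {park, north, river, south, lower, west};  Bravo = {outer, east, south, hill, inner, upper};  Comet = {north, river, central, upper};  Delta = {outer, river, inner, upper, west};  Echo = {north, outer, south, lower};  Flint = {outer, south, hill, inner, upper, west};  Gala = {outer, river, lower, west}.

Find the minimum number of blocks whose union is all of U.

3

Atlas, Bravo, and Comet cover everything between them: the union {park, north, outer, river, central, east, south, hill, inner, lower, upper, west} is all of U.
Only Atlas contains park, so Atlas is forced; the remaining 6 items need at least 2 more blocks (each remaining block adds at most 5) — so at least 3 blocks are needed, and 3 is optimal.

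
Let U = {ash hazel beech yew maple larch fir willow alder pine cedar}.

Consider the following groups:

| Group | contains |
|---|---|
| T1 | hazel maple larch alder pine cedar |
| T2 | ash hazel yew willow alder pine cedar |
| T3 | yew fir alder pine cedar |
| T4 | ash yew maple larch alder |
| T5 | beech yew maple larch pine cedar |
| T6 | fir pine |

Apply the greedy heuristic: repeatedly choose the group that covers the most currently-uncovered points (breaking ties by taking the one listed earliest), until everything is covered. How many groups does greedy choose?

Greedy: pick T2 (covers 7 new) → pick T5 (covers 3 new) → pick T3 (covers 1 new). Total picks: 3.

3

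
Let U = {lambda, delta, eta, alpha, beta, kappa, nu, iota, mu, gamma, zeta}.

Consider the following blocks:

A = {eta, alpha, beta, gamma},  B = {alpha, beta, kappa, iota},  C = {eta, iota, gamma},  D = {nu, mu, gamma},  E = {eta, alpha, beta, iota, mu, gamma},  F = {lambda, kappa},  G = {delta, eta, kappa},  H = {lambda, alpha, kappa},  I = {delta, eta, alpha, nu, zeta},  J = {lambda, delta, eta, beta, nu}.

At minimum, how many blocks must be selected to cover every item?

Take {E, F, I}. Their union is {lambda, delta, eta, alpha, beta, kappa, nu, iota, mu, gamma, zeta}, which is all 11 items.
Only I contains zeta, so I is forced; the remaining 6 items need at least 2 more blocks (each remaining block adds at most 4) — so at least 3 blocks are needed, and 3 is optimal.

3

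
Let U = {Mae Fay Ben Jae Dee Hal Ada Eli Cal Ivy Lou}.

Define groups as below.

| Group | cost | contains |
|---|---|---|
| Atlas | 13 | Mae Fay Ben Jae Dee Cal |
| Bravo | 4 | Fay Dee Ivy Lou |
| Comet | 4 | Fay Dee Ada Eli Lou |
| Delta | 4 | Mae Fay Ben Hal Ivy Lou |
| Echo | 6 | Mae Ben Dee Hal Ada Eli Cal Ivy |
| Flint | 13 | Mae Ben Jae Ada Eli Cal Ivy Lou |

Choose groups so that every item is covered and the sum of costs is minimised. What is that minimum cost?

Bravo, Delta, Flint together cover every item (Bravo ∪ Delta ∪ Flint = {Mae, Fay, Ben, Jae, Dee, Hal, Ada, Eli, Cal, Ivy, Lou}); total cost 4 + 4 + 13 = 21.
The greedy pick Delta, Comet, Echo, Atlas costs 27; no covering selection beats 21.

21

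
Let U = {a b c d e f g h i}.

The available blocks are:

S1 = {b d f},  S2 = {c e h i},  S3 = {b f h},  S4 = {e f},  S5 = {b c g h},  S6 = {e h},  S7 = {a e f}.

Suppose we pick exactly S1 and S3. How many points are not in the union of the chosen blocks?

Union of S1, S3 = {b, d, f, h}.
Not covered: a, c, e, g, i — 5 points.

5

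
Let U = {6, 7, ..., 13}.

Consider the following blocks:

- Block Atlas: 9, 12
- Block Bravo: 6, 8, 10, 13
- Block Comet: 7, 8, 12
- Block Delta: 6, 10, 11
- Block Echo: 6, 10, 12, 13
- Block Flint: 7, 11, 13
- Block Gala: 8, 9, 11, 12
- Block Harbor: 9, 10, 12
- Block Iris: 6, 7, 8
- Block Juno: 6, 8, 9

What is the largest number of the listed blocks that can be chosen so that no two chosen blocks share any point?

2

Atlas, Iris are pairwise disjoint (Atlas={9,12}; Iris={6,7,8}).
Every remaining block overlaps one of these, and no 3 of the listed blocks are pairwise disjoint, so 2 is the maximum.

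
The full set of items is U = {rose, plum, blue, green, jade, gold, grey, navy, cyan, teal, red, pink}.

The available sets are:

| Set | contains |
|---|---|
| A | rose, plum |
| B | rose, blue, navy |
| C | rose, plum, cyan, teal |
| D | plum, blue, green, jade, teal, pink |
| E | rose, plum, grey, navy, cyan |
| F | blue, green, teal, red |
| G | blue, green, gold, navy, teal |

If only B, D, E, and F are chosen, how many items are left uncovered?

1

Union of B, D, E, F = {rose, plum, blue, green, jade, grey, navy, cyan, teal, red, pink}.
Not covered: gold — 1 item.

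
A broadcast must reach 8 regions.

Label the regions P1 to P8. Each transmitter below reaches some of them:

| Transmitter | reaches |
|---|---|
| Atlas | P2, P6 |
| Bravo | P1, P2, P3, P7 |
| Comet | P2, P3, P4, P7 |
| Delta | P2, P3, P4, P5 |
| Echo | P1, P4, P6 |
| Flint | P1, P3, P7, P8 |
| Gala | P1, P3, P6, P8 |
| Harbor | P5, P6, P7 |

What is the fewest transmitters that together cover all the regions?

Comet and Delta and Gala together: Comet ∪ Delta ∪ Gala = {P1, P2, P3, P4, P5, P6, P7, P8} — every region is covered.
No 2 of the 8 transmitters cover everything (all 28 combinations miss at least one region), so 3 is optimal.

3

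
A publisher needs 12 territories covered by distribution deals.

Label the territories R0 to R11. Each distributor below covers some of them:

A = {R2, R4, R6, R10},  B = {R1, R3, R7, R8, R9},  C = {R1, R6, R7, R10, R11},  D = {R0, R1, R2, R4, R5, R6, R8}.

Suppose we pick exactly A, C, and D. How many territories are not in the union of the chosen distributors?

Union of A, C, D = {R0, R1, R2, R4, R5, R6, R7, R8, R10, R11}.
Not covered: R3, R9 — 2 territories.

2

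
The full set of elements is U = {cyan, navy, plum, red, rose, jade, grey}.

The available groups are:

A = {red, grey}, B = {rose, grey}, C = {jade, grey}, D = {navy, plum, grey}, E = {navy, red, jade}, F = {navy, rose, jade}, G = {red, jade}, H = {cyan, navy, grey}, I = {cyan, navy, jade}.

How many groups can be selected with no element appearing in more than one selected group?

B, G are pairwise disjoint (B={rose,grey}; G={red,jade}).
Every remaining group overlaps one of these, and no 3 of the listed groups are pairwise disjoint, so 2 is the maximum.

2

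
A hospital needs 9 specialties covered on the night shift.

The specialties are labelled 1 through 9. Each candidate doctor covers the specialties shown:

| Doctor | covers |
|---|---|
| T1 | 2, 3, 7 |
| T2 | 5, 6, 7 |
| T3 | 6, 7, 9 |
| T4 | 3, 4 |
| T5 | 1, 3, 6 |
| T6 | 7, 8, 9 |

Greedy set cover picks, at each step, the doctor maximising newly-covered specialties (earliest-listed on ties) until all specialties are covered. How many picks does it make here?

Greedy: pick T1 (covers 3 new) → pick T2 (covers 2 new) → pick T6 (covers 2 new) → pick T4 (covers 1 new) → pick T5 (covers 1 new). Total picks: 5.

5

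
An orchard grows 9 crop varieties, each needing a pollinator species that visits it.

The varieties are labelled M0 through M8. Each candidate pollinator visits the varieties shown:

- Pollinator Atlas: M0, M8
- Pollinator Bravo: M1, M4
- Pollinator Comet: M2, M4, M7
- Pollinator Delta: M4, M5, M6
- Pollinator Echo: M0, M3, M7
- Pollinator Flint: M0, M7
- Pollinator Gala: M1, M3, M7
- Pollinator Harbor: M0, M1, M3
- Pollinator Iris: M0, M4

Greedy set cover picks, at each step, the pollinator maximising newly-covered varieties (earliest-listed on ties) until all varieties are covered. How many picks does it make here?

Greedy: pick Comet (covers 3 new) → pick Harbor (covers 3 new) → pick Delta (covers 2 new) → pick Atlas (covers 1 new). Total picks: 4.

4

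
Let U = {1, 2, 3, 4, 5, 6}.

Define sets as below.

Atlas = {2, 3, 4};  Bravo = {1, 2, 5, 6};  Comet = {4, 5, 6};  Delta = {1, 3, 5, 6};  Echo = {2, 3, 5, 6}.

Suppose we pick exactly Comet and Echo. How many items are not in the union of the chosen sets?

1

Union of Comet, Echo = {2, 3, 4, 5, 6}.
Not covered: 1 — 1 item.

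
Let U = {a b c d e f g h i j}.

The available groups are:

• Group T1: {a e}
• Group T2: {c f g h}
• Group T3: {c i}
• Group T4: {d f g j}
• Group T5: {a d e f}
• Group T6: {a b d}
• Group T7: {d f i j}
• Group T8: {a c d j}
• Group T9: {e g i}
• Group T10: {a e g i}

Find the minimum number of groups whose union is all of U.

4

T2 and T6 and T8 and T10 together: T2 ∪ T6 ∪ T8 ∪ T10 = {a, b, c, d, e, f, g, h, i, j} — every element is covered.
No 3 of the 10 groups cover everything (all 120 combinations miss at least one element), so 4 is optimal.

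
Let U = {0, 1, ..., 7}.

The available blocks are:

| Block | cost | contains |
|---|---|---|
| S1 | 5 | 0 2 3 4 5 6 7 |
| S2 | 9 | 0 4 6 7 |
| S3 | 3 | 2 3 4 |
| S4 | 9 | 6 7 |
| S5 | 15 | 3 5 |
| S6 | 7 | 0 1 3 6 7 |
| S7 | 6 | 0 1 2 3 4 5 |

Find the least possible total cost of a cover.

S1, S7 together cover every element (S1 ∪ S7 = {0, 1, 2, 3, 4, 5, 6, 7}); total cost 5 + 6 = 11.
No covering selection has total cost below 11.

11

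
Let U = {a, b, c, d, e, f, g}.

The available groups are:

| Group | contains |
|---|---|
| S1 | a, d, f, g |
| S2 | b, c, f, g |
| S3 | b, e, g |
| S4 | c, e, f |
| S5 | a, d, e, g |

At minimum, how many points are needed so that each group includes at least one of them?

Take H = {c, g}. Each listed group contains at least one of these, so H is a hitting set of size 2.
No single point lies in every group, so at least 2 are needed and 2 is optimal.

2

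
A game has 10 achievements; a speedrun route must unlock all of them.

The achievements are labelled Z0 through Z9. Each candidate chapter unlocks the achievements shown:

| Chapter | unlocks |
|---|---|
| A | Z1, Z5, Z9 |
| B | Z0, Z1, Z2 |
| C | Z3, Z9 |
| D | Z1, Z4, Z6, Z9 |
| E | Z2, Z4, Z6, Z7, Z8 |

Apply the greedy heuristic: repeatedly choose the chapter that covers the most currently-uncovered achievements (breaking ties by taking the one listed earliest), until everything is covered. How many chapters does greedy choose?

4

Greedy: pick E (covers 5 new) → pick A (covers 3 new) → pick B (covers 1 new) → pick C (covers 1 new). Total picks: 4.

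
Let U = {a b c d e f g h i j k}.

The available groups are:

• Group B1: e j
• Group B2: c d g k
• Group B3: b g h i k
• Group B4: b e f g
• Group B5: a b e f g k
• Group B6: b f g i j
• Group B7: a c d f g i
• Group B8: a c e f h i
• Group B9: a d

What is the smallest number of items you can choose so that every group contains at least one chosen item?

3

T = {a, e, g} meets every group (each contains at least one member of T), and |T| = 3.
The groups B1, B3, B9 are pairwise disjoint, so any hitting set needs a separate item for each — at least 3. Hence 3 is optimal.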